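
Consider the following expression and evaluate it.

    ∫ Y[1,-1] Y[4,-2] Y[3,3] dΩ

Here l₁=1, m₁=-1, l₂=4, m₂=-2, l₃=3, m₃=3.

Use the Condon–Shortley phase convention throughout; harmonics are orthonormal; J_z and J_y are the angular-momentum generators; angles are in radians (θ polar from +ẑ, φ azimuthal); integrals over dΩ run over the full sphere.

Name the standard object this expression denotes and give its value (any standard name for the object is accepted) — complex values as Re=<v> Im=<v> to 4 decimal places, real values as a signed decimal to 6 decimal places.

Gaunt coefficient, +0.061558

This is a Gaunt coefficient — the integral of a triple product of spherical harmonics over the sphere.
Rules hold: Σm=0, L=8 even, 3≤3≤5.
N = 3·9·7 = 189
Δ = 2!·0!·6!/9! = 1/252
Racah Σ t=1..1: t=1:−1/36 = -1/36
⇒ 3j(1 4 3; 0 0 0)² = 4/63, sgn +1
Racah Σ t=2..2: t=2:+1/1440 = 1/1440
⇒ 3j(1 4 3; -1 -2 3)² = 1/252, sgn +1
4πI² = N·(3j₀)²·(3jₘ)² = 1/21
I = +1·√(0.047619/4π) = 0.06155813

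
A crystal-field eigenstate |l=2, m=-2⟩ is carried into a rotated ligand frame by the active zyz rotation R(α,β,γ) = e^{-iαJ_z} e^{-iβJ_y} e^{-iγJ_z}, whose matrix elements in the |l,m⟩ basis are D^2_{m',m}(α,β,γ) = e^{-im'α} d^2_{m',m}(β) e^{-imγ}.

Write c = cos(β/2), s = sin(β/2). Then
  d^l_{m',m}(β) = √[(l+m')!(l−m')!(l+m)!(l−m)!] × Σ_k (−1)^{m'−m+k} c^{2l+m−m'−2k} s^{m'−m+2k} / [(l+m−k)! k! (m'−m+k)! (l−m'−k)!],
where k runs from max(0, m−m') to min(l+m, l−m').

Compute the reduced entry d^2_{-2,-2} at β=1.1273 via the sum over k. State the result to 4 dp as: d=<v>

d=0.5106

d^2_{-2,-2}(β=1.1273) via the finite sum:
c=cos(1.127300/2)=0.845311, s=sin(1.127300/2)=0.534275; N=√[1·24·1·24]=24.000000
The bounds max(0,m−m')=0 and min(l+m,l−m')=0 give 1 term
  k=0: (−1)^0·24.0000/(24)·0.8453^4·0.5343^0 = +0.510582
d^2_{-2,-2}(1.1273) = +0.510582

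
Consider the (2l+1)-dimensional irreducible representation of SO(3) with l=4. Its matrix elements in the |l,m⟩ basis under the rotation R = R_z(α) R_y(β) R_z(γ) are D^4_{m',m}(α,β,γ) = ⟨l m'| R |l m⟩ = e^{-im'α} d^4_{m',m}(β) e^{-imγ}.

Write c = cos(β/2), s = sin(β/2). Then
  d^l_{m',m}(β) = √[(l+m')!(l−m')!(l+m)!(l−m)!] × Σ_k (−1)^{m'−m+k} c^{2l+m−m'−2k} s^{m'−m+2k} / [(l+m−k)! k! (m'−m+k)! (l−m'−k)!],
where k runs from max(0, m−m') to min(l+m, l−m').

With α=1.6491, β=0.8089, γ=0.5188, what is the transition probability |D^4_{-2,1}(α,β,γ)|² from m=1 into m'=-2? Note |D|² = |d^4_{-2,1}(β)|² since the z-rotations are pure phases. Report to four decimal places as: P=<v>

P=0.1731

D^4_{-2,1}(1.6491,0.8089,0.5188) = e^{-i·-2·1.6491}·d^4_{-2,1}(0.8089)·e^{-i·1·0.5188}. Compute d first:
Half-angle: c=0.919319, s=0.393513. N=√(2·720·120·6)=1018.233765
k: max(0,(1)−(-2))=3 … min(4+(1),4−(-2))=5
  k=3: (−1)^0·1018.2338/(72)·0.9193^5·0.3935^3 = +0.565880
  k=4: (−1)^1·1018.2338/(48)·0.9193^3·0.3935^5 = -0.155525
  k=5: (−1)^2·1018.2338/(240)·0.9193^1·0.3935^7 = +0.005699
d^4_{-2,1}(0.8089) = +0.565880 -0.155525 +0.005699 = +0.416053
|D^4_{-2,1}|² = |d^4_{-2,1}(β)|² = (+0.416053)² = 0.173100 (the z-rotation phases have unit modulus)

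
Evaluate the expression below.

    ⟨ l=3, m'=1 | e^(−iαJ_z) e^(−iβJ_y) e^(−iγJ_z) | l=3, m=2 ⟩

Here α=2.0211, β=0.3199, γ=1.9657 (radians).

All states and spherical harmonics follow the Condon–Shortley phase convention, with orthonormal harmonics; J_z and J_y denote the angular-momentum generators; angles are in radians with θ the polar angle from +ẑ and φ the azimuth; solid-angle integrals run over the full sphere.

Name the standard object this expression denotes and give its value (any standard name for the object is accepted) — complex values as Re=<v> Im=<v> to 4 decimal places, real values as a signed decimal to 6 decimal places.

This is a Wigner D-matrix element — the rotation-matrix element ⟨l m'| R(α,β,γ) |l m⟩ in the angular-momentum basis.
D^3_{1,2}(2.0211,0.3199,1.9657) = e^{-i·1·2.0211}·d^3_{1,2}(0.3199)·e^{-i·2·1.9657}. Compute d first:
Half-angle: c=0.987235, s=0.159269. N=√(24·2·120·1)=75.894664
k∈{1,2} keeps every argument non-negative
  k=1: (−1)^0·75.8947/(24)·0.9872^5·0.1593^1 = +0.472318
  k=2: (−1)^1·75.8947/(12)·0.9872^3·0.1593^3 = -0.024586
d^3_{1,2}(0.3199) = +0.472318 -0.024586 = +0.447732
D = (-0.435239-0.900315i)·(+0.447732)·(-0.703982+0.710218i) = +0.423474+0.145375i

Wigner D-matrix element, Re=0.4235 Im=0.1454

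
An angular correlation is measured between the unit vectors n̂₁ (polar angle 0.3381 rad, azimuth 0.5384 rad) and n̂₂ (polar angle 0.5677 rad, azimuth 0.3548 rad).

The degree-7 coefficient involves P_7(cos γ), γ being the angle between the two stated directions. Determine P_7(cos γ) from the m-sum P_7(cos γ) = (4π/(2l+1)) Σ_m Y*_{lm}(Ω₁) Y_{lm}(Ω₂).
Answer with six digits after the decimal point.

0.330262

Summing Y*_{l m}(θ₁,φ₁)·Y_{l m}(θ₂,φ₂) over m ∈ [−7, 7]; prefactor 4π/(2·7+1) = 0.837758:
  m=-7: (-0.000179-0.000130i) × (-0.005141-0.003973i) = +0.000000+0.000001i  (running Σ = +0.000000+0.000001i)
  m=-6: (-0.002341-0.000208i) × (-0.020186-0.032340i) = +0.000041+0.000080i  (running Σ = +0.000041+0.000081i)
  m=-5: (-0.014024+0.006768i) × (-0.027429-0.133118i) = +0.001286+0.001681i  (running Σ = +0.001326+0.001763i)
  m=-4: (-0.039525+0.059961i) × (+0.048749-0.319104i) = +0.017207+0.015536i  (running Σ = +0.018534+0.017298i)
  m=-3: (-0.010310+0.232028i) × (+0.236471-0.426352i) = +0.096488+0.059263i  (running Σ = +0.115021+0.076562i)
  m=-2: (+0.233823+0.434185i) × (+0.262388-0.225348i) = +0.159195+0.061234i  (running Σ = +0.274216+0.137795i)
  m=-1: (+0.463581+0.276877i) × (-0.163082+0.060418i) = -0.092330-0.017145i  (running Σ = +0.181886+0.120650i)
  m=0: (-0.073810-0.000000i) × (-0.412527+0.000000i) = +0.030449+0.000000i  (running Σ = +0.212335+0.120650i)
  m=1: (-0.463581+0.276877i) × (+0.163082+0.060418i) = -0.092330+0.017145i  (running Σ = +0.120004+0.137795i)
  m=2: (+0.233823-0.434185i) × (+0.262388+0.225348i) = +0.159195-0.061234i  (running Σ = +0.279199+0.076562i)
  m=3: (+0.010310+0.232028i) × (-0.236471-0.426352i) = +0.096488-0.059263i  (running Σ = +0.375687+0.017298i)
  m=4: (-0.039525-0.059961i) × (+0.048749+0.319104i) = +0.017207-0.015536i  (running Σ = +0.392894+0.001763i)
  m=5: (+0.014024+0.006768i) × (+0.027429-0.133118i) = +0.001286-0.001681i  (running Σ = +0.394180+0.000081i)
  m=6: (-0.002341+0.000208i) × (-0.020186+0.032340i) = +0.000041-0.000080i  (running Σ = +0.394220+0.000001i)
  m=7: (+0.000179-0.000130i) × (+0.005141-0.003973i) = +0.000000-0.000001i  (running Σ = +0.394221-0.000000i)
Accumulated sum +0.394221-0.000000i; after 4π/(2l+1) scaling, +0.330262-0.000000i ⇒ P_7 = 0.330262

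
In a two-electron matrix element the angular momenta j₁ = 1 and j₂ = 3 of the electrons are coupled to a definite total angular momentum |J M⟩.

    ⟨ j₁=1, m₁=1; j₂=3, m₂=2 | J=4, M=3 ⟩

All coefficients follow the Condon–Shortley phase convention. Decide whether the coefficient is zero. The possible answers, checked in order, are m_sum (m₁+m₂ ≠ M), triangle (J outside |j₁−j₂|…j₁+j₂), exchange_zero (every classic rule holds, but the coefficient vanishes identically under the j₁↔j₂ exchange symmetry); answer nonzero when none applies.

nonzero

m-sum: m₁+m₂ = 1+2 = 3, M = 3  ✓
triangle: |j₁−j₂| = 2 ≤ J = 4 ≤ j₁+j₂ = 4  ✓
exchange: j₁≠j₂ or m₁≠m₂ — the exchange symmetry imposes no constraint here
value check: CG = +√(3/4) = +0.866025 ≠ 0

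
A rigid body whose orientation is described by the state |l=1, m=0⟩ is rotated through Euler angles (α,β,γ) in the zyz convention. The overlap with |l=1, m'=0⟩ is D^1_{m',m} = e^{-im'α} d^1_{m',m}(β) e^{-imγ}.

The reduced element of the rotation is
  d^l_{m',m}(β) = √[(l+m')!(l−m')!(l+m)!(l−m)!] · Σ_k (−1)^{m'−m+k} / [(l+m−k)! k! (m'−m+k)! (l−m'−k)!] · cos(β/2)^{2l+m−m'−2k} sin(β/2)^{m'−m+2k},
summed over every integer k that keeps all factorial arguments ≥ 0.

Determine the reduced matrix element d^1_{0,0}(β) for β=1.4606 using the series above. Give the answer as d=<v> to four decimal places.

d=0.1100

d^1_{0,0}(β=1.4606) via the finite sum:
Half-angle: c=0.744974, s=0.667093. N=√(1·1·1·1)=1.000000
k∈{0,1} keeps every argument non-negative
  k=0: (−1)^0·1.0000/(1)·0.7450^2·0.6671^0 = +0.554987
  k=1: (−1)^1·1.0000/(1)·0.7450^0·0.6671^2 = -0.445013
d^1_{0,0}(1.4606) = +0.554987 -0.445013 = +0.109973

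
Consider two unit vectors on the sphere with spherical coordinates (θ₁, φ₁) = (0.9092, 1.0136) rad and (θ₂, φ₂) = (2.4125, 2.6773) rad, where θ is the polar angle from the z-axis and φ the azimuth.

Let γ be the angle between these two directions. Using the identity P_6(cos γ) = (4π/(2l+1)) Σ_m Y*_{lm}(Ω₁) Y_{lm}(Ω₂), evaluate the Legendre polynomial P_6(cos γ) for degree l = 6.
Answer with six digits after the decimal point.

0.318793

Summing Y*_{l m}(θ₁,φ₁)·Y_{l m}(θ₂,φ₂) over m ∈ [−6, 6]; prefactor 4π/(2·6+1) = 0.966644:
  term(m=-6) = (-0.004177, 0.002604)   from Y*(Ω₁)=(0.114194, -0.023337), Y(Ω₂)=(-0.039585, 0.014712)
  term(m=-5) = (0.023066, 0.046031)   from Y*(Ω₁)=(0.109459, -0.294719), Y(Ω₂)=(-0.111709, 0.119752)
  term(m=-4) = (0.146061, -0.056923)   from Y*(Ω₁)=(-0.266530, -0.344850), Y(Ω₂)=(-0.101599, 0.345025)
  term(m=-3) = (-0.027903, -0.097509)   from Y*(Ω₁)=(-0.225315, 0.022787), Y(Ω₂)=(0.079262, 0.440784)
  term(m=-2) = (0.037669, -0.007081)   from Y*(Ω₁)=(0.097633, -0.198854), Y(Ω₂)=(0.103634, 0.138550)
  term(m=-1) = (0.009087, 0.097527)   from Y*(Ω₁)=(-0.171302, -0.274941), Y(Ω₂)=(-0.270361, -0.135399)
  term(m=+0) = (-0.037812, 0.000000)   from Y*(Ω₁)=(0.138347, -0.000000), Y(Ω₂)=(-0.273312, 0.000000)
  term(m=+1) = (0.009087, -0.097527)   from Y*(Ω₁)=(0.171302, -0.274941), Y(Ω₂)=(0.270361, -0.135399)
  term(m=+2) = (0.037669, 0.007081)   from Y*(Ω₁)=(0.097633, 0.198854), Y(Ω₂)=(0.103634, -0.138550)
  term(m=+3) = (-0.027903, 0.097509)   from Y*(Ω₁)=(0.225315, 0.022787), Y(Ω₂)=(-0.079262, 0.440784)
  term(m=+4) = (0.146061, 0.056923)   from Y*(Ω₁)=(-0.266530, 0.344850), Y(Ω₂)=(-0.101599, -0.345025)
  term(m=+5) = (0.023066, -0.046031)   from Y*(Ω₁)=(-0.109459, -0.294719), Y(Ω₂)=(0.111709, 0.119752)
  term(m=+6) = (-0.004177, -0.002604)   from Y*(Ω₁)=(0.114194, 0.023337), Y(Ω₂)=(-0.039585, -0.014712)
Σ over m = (0.329793, -0.000000); ×(4π/13) → (0.318793, -0.000000). Real part: 0.318793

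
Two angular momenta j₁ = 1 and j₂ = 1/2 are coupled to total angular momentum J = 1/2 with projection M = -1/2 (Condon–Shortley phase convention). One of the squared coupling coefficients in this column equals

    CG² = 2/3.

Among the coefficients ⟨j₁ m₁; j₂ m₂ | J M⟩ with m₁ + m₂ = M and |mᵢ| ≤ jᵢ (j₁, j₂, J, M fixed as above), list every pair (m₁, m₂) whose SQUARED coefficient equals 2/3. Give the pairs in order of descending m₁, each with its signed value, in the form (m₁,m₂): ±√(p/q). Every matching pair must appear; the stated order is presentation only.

(-1,1/2): −√(2/3)

Admissible pairs with m₁+m₂ = M = -1/2: (-1,1/2), (0,-1/2)
  (m₁,m₂)=(0,-1/2): CG² = 1/3, CG = +√(1/3)
  (m₁,m₂)=(-1,1/2): CG² = 2/3, CG = −√(2/3)   ← matches the target
Pairs with CG² = 2/3: (-1,1/2): −√(2/3)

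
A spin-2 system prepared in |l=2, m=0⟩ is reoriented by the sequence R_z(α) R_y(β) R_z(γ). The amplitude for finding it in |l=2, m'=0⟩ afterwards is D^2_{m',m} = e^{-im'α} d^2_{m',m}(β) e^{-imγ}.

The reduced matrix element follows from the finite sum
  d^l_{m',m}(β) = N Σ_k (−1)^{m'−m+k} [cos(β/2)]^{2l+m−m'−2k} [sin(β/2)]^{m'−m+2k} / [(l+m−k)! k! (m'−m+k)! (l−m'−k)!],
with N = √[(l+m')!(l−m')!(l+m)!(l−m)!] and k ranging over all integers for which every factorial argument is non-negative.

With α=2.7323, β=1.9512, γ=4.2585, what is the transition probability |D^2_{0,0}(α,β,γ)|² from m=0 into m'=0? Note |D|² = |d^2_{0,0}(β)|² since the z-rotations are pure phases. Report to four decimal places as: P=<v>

P=0.0860

Split into d^2_{0,0}(β=1.9512) × two z-phases.
c=cos(1.951200/2)=0.560671, s=sin(1.951200/2)=0.828038; N=√[2·2·2·2]=4.000000
k∈{0,1,2} keeps every argument non-negative
  k=0: (−1)^0·4.0000/(4)·0.5607^4·0.8280^0 = +0.098817
  k=1: (−1)^1·4.0000/(1)·0.5607^2·0.8280^2 = -0.862140
  k=2: (−1)^2·4.0000/(4)·0.5607^0·0.8280^4 = +0.470113
d^2_{0,0}(1.9512) = +0.098817 -0.862140 +0.470113 = -0.293210
|D^2_{0,0}|² = |d^2_{0,0}(β)|² = (-0.293210)² = 0.085972 (the z-rotation phases have unit modulus)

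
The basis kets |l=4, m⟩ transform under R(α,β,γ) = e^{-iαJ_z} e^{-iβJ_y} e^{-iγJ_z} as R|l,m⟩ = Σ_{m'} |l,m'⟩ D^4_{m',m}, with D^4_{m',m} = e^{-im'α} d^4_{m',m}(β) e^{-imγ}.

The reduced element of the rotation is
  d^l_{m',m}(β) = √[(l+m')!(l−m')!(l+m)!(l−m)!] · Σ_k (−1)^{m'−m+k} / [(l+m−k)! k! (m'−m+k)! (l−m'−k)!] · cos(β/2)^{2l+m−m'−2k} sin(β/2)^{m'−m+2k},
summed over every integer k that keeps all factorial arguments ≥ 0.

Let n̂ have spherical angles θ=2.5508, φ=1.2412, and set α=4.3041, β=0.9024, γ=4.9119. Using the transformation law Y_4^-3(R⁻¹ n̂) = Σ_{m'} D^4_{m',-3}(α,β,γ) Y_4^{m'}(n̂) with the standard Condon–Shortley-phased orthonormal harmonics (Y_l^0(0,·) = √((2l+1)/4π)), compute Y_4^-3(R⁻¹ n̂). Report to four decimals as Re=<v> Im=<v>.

Re=0.0305 Im=-0.0186

Need the full column D^4_{m',-3} for m'=−4..4 at α=4.3041, β=0.9024, γ=4.9119.
cos(β/2)=0.899924, sin(β/2)=0.436046
d^4_{-4,-3}: single k=1 term ⇒ +0.589549;  D = +0.506817+0.301171i
d^4_{-3,-3}: k∈[0..1] ⇒ +0.430178 -0.706966 = -0.276788;  D = +0.224248-0.162247i
d^4_{-2,-3}: k∈[0..1] ⇒ -0.779899 +0.549303 = -0.230597;  D = +0.049883+0.225137i
d^4_{-1,-3}: k∈[0..1] ⇒ +0.801624 -0.313669 = +0.487955;  D = +0.479152+0.092272i
d^4_{0,-3}: k∈[0..1] ⇒ -0.579016 +0.135939 = -0.443077;  D = +0.249644-0.366054i
d^4_{1,-3}: k∈[0..1] ⇒ +0.313669 -0.044185 = +0.269484;  D = -0.144052-0.227751i
d^4_{2,-3}: k∈[0..1] ⇒ -0.128963 +0.010092 = -0.118870;  D = -0.117433+0.018432i
d^4_{3,-3}: k∈[0..1] ⇒ +0.038968 -0.001307 = +0.037661;  D = -0.009412+0.036465i
d^4_{4,-3}: single k=0 term ⇒ -0.007629;  D = +0.006023+0.004683i
Y_4^{m'}(θ=2.5508,φ=1.2412) and Σ D·Y over m':
  (+0.5068+0.3012i)·(+0.0106+0.0413i)  (+0.2242-0.1622i)·(+0.1501-0.0988i)  (+0.0499+0.2251i)·(-0.3141-0.2434i)  (+0.4792+0.0923i)·(-0.1295+0.3785i)  (+0.2496-0.3661i)·(-0.1102+0.0000i)  (-0.1441-0.2278i)·(+0.1295+0.3785i)  (-0.1174+0.0184i)·(-0.3141+0.2434i)  (-0.0094+0.0365i)·(-0.1501-0.0988i)  (+0.0060+0.0047i)·(+0.0106-0.0413i)
Y_4^-3(R⁻¹ n̂) = +0.030472-0.018604i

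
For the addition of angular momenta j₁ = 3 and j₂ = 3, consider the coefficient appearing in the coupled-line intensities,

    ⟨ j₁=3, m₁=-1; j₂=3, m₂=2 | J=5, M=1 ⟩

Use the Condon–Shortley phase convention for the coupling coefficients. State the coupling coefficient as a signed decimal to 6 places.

triangle: 1!×5!×5!/12! = 14400/479001600
(j±m)!: 2!×4!×5!×1!×6!×4! = 99532800
prefactor² = (2J+1)×Δ×N² = 230400/7
  k=0: +1/(0!×1!×4!×5!×1!×0!) = 1/2880
  k=1: −1/(1!×0!×3!×4!×2!×1!) = -1/288
Σ = -1/320  ⇒  CG² = 230400/7×(-1/320)² = 9/28
CG = −√(9/28) = -0.566947

-0.566947  (= −√(9/28))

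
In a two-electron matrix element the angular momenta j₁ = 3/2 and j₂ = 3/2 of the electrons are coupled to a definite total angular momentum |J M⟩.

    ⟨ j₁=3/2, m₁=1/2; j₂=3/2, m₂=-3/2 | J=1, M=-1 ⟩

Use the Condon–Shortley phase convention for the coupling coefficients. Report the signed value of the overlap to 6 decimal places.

+√(3/10) = +0.547723

triangle: 2!×1!×1!/5! = 2/120
(j±m)!: 2!×1!×0!×3!×0!×2! = 24
prefactor² = (2J+1)×Δ×N² = 6/5
  k=0: +1/(0!×2!×1!×0!×0!×1!) = 1/2
Σ = 1/2  ⇒  CG² = 6/5×(1/2)² = 3/10
CG = +√(3/10) = +0.547723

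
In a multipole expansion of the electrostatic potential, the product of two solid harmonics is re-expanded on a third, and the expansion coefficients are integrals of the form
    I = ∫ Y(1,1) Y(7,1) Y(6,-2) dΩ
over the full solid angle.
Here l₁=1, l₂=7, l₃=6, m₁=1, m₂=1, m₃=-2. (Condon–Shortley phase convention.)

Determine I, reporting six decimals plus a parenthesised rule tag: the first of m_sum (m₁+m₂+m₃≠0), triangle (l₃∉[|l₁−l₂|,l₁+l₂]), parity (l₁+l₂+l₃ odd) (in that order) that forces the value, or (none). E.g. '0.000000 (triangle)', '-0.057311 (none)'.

m-sum 0 ✓  L=14 even ✓  6≤6≤8 ✓
Π(2lᵢ+1) = 3×15×13 = 585
triangle coeff Δ(1,7,6) = 1/1365
Σ_t [1,1]: t=1:−1/518400 = -1/518400
(3j)²=7/195 [(1 7 6; 0 0 0)], sign=-1
Σ_t [0,0]: t=0:+1/1935360 = 1/1935360
(3j)²=1/91 [(1 7 6; 1 1 -2)], sign=+1
⇒ 4πI² = 3/13
I = (-1)√(3/13/(4π)) = -0.13551395
No selection rule forces the value: the integral is nonzero (none).

-0.135514 (none)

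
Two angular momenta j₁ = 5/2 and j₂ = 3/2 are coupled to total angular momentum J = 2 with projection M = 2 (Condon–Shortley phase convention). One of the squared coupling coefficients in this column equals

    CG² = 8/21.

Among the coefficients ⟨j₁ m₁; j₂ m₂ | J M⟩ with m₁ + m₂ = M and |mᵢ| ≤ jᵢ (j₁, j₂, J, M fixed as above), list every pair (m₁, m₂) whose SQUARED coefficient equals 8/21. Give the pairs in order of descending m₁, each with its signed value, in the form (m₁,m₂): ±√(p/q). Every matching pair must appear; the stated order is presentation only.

(3/2,1/2): −√(8/21)

Admissible pairs with m₁+m₂ = M = 2: (1/2,3/2), (3/2,1/2), (5/2,-1/2)
  (m₁,m₂)=(5/2,-1/2): CG² = 10/21, CG = +√(10/21)
  (m₁,m₂)=(3/2,1/2): CG² = 8/21, CG = −√(8/21)   ← matches the target
  (m₁,m₂)=(1/2,3/2): CG² = 1/7, CG = +√(1/7)
Pairs with CG² = 8/21: (3/2,1/2): −√(8/21)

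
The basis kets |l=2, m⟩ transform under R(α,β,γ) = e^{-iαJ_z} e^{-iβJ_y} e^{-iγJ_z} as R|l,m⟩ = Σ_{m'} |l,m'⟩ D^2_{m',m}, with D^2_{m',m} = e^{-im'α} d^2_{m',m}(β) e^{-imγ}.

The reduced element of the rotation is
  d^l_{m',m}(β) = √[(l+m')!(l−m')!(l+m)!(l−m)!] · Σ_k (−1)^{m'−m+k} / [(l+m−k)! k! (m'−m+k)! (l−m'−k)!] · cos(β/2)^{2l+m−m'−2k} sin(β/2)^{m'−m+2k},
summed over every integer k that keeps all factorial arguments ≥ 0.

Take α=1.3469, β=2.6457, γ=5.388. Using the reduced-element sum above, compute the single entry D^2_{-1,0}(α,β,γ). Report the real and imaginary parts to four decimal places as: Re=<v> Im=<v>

Re=-0.1138 Im=-0.4998

Split into d^2_{-1,0}(β=2.6457) × two z-phases.
With c≡cos(β/2)=0.245414 and s≡sin(β/2)=0.969418, N=[1·6·2·2]^{1/2}=4.898979
Admissible k: 1..2 (factorial args all ≥0)
  k=1: (−1)^0·4.8990/(2)·0.2454^3·0.9694^1 = +0.035098
  k=2: (−1)^1·4.8990/(2)·0.2454^1·0.9694^3 = -0.547656
d^2_{-1,0}(2.6457) = +0.035098 -0.547656 = -0.512558
D = (+0.222030+0.975040i)·(-0.512558)·(+1.000000+0.000000i) = -0.113804-0.499765i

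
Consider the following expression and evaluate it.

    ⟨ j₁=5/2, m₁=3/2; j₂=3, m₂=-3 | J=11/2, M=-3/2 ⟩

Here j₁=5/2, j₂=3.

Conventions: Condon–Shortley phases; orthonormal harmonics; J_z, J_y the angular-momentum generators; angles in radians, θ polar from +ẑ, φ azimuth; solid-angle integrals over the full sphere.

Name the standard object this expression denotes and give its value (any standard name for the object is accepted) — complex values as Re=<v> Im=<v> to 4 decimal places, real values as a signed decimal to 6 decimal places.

This is a Clebsch–Gordan (vector-coupling) coefficient.
triangle: 0!×5!×6!/12! = 86400/479001600
(j±m)!: 4!×1!×0!×6!×4!×7! = 2090188800
prefactor² = (2J+1)×Δ×N² = 49766400/11
  k=0: +1/(0!×0!×1!×0!×4!×6!) = 1/17280
Σ = 1/17280  ⇒  CG² = 49766400/11×(1/17280)² = 1/66
CG = +√(1/66) = +0.123091

Clebsch–Gordan coefficient, +√(1/66) ≈ +0.123091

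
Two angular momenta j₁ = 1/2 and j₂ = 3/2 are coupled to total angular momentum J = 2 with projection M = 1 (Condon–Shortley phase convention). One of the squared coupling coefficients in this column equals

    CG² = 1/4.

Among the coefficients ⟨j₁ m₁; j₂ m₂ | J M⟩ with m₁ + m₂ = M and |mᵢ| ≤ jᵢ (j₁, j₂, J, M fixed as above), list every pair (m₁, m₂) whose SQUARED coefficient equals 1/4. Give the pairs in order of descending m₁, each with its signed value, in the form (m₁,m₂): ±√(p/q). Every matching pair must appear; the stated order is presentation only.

Admissible pairs with m₁+m₂ = M = 1: (-1/2,3/2), (1/2,1/2)
  (m₁,m₂)=(1/2,1/2): CG² = 3/4, CG = +√(3/4)
  (m₁,m₂)=(-1/2,3/2): CG² = 1/4, CG = +√(1/4)   ← matches the target
Pairs with CG² = 1/4: (-1/2,3/2): +√(1/4)

(-1/2,3/2): +√(1/4)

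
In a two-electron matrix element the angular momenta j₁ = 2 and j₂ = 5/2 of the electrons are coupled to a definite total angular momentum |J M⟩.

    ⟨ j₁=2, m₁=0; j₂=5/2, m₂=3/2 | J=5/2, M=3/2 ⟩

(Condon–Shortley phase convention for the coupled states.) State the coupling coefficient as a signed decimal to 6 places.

−√(1/70) = -0.119523

√[6·2!2!3!/8! · 2!2!4!1!4!1!] = √(288/35)
  +(−1)^1/∏(1,1,1,3,1,0)! = -1/6  (running -1/6)
  +(−1)^2/∏(2,0,0,2,2,1)! = 1/8  (running -1/24)
⟨..|..⟩ = √(288/35)·(-1/24) = -0.119523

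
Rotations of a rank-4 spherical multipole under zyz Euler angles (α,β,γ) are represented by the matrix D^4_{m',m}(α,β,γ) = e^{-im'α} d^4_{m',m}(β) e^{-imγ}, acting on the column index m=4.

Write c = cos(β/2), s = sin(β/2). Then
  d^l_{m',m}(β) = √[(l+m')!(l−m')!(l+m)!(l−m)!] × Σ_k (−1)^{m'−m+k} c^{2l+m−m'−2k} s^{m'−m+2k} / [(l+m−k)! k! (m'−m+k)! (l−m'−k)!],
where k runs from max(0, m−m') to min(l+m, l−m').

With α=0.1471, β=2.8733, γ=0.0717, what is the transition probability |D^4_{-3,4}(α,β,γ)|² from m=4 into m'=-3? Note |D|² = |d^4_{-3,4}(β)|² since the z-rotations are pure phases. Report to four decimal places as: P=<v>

Split into d^4_{-3,4}(β=2.8733) × two z-phases.
Half-angle: c=0.133744, s=0.991016. N=√(1·5040·40320·1)=14255.272709
Admissible k: 7..7 (factorial args all ≥0)
  k=7: (−1)^0·14255.2727/(5040)·0.1337^1·0.9910^7 = +0.355128
d^4_{-3,4}(2.8733) = +0.355128
|D^4_{-3,4}|² = |d^4_{-3,4}(β)|² = (+0.355128)² = 0.126116 (the z-rotation phases have unit modulus)

P=0.1261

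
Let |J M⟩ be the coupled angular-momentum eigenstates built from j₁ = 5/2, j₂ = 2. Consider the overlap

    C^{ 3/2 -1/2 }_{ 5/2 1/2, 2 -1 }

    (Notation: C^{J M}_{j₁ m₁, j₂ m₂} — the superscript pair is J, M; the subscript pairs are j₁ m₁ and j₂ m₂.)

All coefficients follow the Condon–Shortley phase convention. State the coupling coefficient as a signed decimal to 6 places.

-0.487950  (= −√(5/21))

triangle: 3!×2!×1!/7! = 12/5040
(j±m)!: 3!×2!×1!×3!×1!×2! = 144
prefactor² = (2J+1)×Δ×N² = 48/35
  k=0: +1/(0!×3!×2!×1!×0!×0!) = 1/12
  k=1: −1/(1!×2!×1!×0!×1!×1!) = -1/2
Σ = -5/12  ⇒  CG² = 48/35×(-5/12)² = 5/21
CG = −√(5/21) = -0.487950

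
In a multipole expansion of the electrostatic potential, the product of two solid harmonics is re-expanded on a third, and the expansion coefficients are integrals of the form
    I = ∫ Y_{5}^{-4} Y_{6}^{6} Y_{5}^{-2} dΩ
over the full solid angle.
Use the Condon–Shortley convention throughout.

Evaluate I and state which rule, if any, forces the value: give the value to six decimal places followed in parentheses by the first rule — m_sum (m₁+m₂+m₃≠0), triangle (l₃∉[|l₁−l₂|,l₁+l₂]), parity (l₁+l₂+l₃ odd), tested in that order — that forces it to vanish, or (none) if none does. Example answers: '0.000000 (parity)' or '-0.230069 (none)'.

Checks pass: Σm=0; 16 even; l₃=5∈[1,11].
(2·5+1)(2·6+1)(2·5+1) = 1573
Δ: 6! 4! 6! / 17! → 1/28588560
sum: t=1:−1/345600 t=2:+1/13824 t=3:−1/5184 t=4:+1/13824 t=5:−1/345600 = -7/129600
3j²(5 6 5; 0 0 0) = Δ·Π!·Σ² = 80/7293  (sign +1)
sum: t=6:+1/3110400 = 1/3110400
3j²(5 6 5; -4 6 -2) = Δ·Π!·Σ² = 21/1105  (sign -1)
combine: 4πI² = 1573·80/7293·21/1105 = 1232/3757
take √, sign -1: I = -0.16153991
No selection rule forces the value: the integral is nonzero (none).

-0.161540 (none)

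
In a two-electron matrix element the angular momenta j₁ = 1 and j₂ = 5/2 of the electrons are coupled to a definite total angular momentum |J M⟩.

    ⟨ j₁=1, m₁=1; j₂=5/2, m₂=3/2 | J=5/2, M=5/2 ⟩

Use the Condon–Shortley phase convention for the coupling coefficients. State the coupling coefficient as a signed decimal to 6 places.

+0.534522  (= +√(2/7))

j₁+j₂−J=1  J+j₁−j₂=1  J−j₁+j₂=4  j₁+j₂+J+1=7
(j₁±m₁, j₂±m₂, J±M) = (2,0,4,1,5,0)
P² = 1152/7
sum k=0..0:
  [0] +1/24 = 1/24
S = 1/24
C² = P²·S² = 2/7 ; C = +0.534522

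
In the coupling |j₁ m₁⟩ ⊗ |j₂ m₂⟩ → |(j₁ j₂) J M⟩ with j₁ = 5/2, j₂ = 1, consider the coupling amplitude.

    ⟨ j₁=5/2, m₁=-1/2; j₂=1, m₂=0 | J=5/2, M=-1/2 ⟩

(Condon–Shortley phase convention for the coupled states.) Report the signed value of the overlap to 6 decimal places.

√[6·1!4!1!/7! · 2!3!1!1!2!3!] = √(144/35)
  +(−1)^0/∏(0,1,3,1,1,0)! = 1/6  (running 1/6)
  +(−1)^1/∏(1,0,2,0,2,1)! = -1/4  (running -1/12)
⟨..|..⟩ = √(144/35)·(-1/12) = -0.169031

-0.169031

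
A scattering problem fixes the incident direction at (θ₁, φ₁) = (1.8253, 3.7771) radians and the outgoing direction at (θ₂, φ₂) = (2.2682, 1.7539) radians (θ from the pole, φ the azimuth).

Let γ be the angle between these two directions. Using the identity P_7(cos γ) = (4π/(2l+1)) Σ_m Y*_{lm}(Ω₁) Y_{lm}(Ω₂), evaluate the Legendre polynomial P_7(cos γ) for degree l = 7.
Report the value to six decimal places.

Expand P_7 via completeness: Σ_{m} conj(Y_{7,m}) at Ω₁ times Y_{7,m} at Ω₂ —
  [-7]  conj(Y_{7,-7})(Ω₁) = (0.103694, 0.383860) ; Y_{7,-7}(Ω₂) = (0.074513, 0.022160) ; Δ = (-0.000780, 0.030901)
  [-6]  conj(Y_{7,-6})(Ω₁) = (0.303015, 0.240781) ; Y_{7,-6}(Ω₂) = (0.110845, -0.217044) ; Δ = (0.085848, -0.039078)
  [-5]  conj(Y_{7,-5})(Ω₁) = (-0.054788, -0.001970) ; Y_{7,-5}(Ω₂) = (-0.335789, -0.258076) ; Δ = (0.017889, 0.014801)
  [-4]  conj(Y_{7,-4})(Ω₁) = (-0.291169, 0.199013) ; Y_{7,-4}(Ω₂) = (-0.285739, 0.256958) ; Δ = (0.032060, -0.131684)
  [-3]  conj(Y_{7,-3})(Ω₁) = (-0.020118, 0.057655) ; Y_{7,-3}(Ω₂) = (0.002737, 0.004471) ; Δ = (-0.000313, 0.000068)
  [-2]  conj(Y_{7,-2})(Ω₁) = (-0.093722, -0.303213) ; Y_{7,-2}(Ω₂) = (-0.333107, 0.127749) ; Δ = (0.069955, 0.089029)
  [-1]  conj(Y_{7,-1})(Ω₁) = (-0.083454, -0.061555) ; Y_{7,-1}(Ω₂) = (0.030545, 0.164950) ; Δ = (0.007604, -0.015646)
  [+0]  conj(Y_{7,0})(Ω₁) = (0.304438, -0.000000) ; Y_{7,0}(Ω₂) = (-0.312770, 0.000000) ; Δ = (-0.095219, 0.000000)
  [+1]  conj(Y_{7,1})(Ω₁) = (0.083454, -0.061555) ; Y_{7,1}(Ω₂) = (-0.030545, 0.164950) ; Δ = (0.007604, 0.015646)
  [+2]  conj(Y_{7,2})(Ω₁) = (-0.093722, 0.303213) ; Y_{7,2}(Ω₂) = (-0.333107, -0.127749) ; Δ = (0.069955, -0.089029)
  [+3]  conj(Y_{7,3})(Ω₁) = (0.020118, 0.057655) ; Y_{7,3}(Ω₂) = (-0.002737, 0.004471) ; Δ = (-0.000313, -0.000068)
  [+4]  conj(Y_{7,4})(Ω₁) = (-0.291169, -0.199013) ; Y_{7,4}(Ω₂) = (-0.285739, -0.256958) ; Δ = (0.032060, 0.131684)
  [+5]  conj(Y_{7,5})(Ω₁) = (0.054788, -0.001970) ; Y_{7,5}(Ω₂) = (0.335789, -0.258076) ; Δ = (0.017889, -0.014801)
  [+6]  conj(Y_{7,6})(Ω₁) = (0.303015, -0.240781) ; Y_{7,6}(Ω₂) = (0.110845, 0.217044) ; Δ = (0.085848, 0.039078)
  [+7]  conj(Y_{7,7})(Ω₁) = (-0.103694, 0.383860) ; Y_{7,7}(Ω₂) = (-0.074513, 0.022160) ; Δ = (-0.000780, -0.030901)
Σ over m = (0.329307, 0.000000); ×(4π/15) → (0.275879, 0.000000). Real part: 0.275879

0.275879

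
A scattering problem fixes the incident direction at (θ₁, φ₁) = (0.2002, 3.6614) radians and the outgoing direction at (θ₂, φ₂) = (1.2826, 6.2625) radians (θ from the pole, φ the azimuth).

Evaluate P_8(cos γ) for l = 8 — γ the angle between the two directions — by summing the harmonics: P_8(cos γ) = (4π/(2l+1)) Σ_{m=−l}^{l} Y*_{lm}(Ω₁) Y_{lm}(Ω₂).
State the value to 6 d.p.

Addition theorem: P_8(cos γ) = (4π/17) Σ_m Y*_{lm}(Ω₁) Y_{lm}(Ω₂), m = −8…8:
  m=-8: Y*=-0.00000 - 0.00000j  Y=0.36297 + 0.06062j  product -0.00000 - 0.00000j
  m=-7: Y*=0.00002 + 0.00001j  Y=0.43180 + 0.06296j  product 0.00001 + 0.00001j
  m=-6: Y*=-0.00031 + 0.00001j  Y=0.06143 + 0.00766j  product -0.00002 - 0.00000j
  m=-5: Y*=0.00242 - 0.00146j  Y=-0.33303 - 0.03457j  product -0.00086 + 0.00040j
  m=-4: Y*=-0.00927 + 0.01663j  Y=-0.19262 - 0.01597j  product 0.00205 - 0.00306j
  m=-3: Y*=-0.00107 - 0.09428j  Y=0.25203 + 0.01566j  product 0.00121 - 0.02378j
  m=-2: Y*=0.16463 + 0.28022j  Y=0.23937 + 0.00991j  product 0.03663 + 0.06871j
  m=-1: Y*=-0.58512 - 0.33487j  Y=-0.21120 - 0.00437j  product 0.12211 + 0.07328j
  m=+0: Y*=0.46264 + 0.00000j  Y=-0.25098 + 0.00000j  product -0.11611 + 0.00000j
  m=+1: Y*=0.58512 - 0.33487j  Y=0.21120 - 0.00437j  product 0.12211 - 0.07328j
  m=+2: Y*=0.16463 - 0.28022j  Y=0.23937 - 0.00991j  product 0.03663 - 0.06871j
  m=+3: Y*=0.00107 - 0.09428j  Y=-0.25203 + 0.01566j  product 0.00121 + 0.02378j
  m=+4: Y*=-0.00927 - 0.01663j  Y=-0.19262 + 0.01597j  product 0.00205 + 0.00306j
  m=+5: Y*=-0.00242 - 0.00146j  Y=0.33303 - 0.03457j  product -0.00086 - 0.00040j
  m=+6: Y*=-0.00031 - 0.00001j  Y=0.06143 - 0.00766j  product -0.00002 + 0.00000j
  m=+7: Y*=-0.00002 + 0.00001j  Y=-0.43180 + 0.06296j  product 0.00001 - 0.00001j
  m=+8: Y*=-0.00000 + 0.00000j  Y=0.36297 - 0.06062j  product -0.00000 + 0.00000j
Total Σ_m = 0.20615 + 0.00000j. Multiply by 0.739198: 0.15239 + 0.00000j. P_8(cos γ) = 0.152389

0.152389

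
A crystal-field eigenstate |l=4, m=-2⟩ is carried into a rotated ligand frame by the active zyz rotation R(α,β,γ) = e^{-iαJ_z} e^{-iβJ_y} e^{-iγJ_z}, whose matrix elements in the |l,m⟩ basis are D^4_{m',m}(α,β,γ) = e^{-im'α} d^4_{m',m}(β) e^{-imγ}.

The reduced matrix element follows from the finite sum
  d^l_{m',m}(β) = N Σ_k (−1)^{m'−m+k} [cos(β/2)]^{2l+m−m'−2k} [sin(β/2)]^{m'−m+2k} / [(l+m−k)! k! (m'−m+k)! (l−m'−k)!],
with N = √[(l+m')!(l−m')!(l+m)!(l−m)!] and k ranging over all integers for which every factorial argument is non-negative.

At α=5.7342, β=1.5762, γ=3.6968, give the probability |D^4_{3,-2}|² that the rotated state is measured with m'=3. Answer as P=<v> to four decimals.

P=0.2187

First d^4_{3,-2}(β=1.5762), then the phase factors e^{-i(3)α} and e^{-i(-2)γ}:
c=cos(1.576200/2)=0.705194, s=sin(1.576200/2)=0.709015; N=√[5040·1·2·720]=2693.993318
Admissible k: 0..1 (factorial args all ≥0)
  k=0: (−1)^5·2693.9933/(240)·0.7052^3·0.7090^5 = -0.705321
  k=1: (−1)^6·2693.9933/(720)·0.7052^1·0.7090^7 = +0.237662
d^4_{3,-2}(1.5762) = -0.705321 +0.237662 = -0.467659
|D^4_{3,-2}|² = |d^4_{3,-2}(β)|² = (-0.467659)² = 0.218705 (the z-rotation phases have unit modulus)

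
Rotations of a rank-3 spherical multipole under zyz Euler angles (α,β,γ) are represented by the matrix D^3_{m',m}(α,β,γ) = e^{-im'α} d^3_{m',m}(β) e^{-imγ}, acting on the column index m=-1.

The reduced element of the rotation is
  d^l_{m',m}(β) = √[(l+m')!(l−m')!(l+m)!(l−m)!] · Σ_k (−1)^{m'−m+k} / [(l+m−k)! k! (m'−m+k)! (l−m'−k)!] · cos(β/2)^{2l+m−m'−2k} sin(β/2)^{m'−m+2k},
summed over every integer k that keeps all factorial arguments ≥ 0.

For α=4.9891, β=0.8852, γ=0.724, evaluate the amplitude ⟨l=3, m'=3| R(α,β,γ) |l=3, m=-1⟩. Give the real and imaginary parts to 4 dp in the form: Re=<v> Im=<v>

Split into d^3_{3,-1}(β=0.8852) × two z-phases.
With c≡cos(β/2)=0.903641 and s≡sin(β/2)=0.428290, N=[720·1·2·24]^{1/2}=185.903201
k∈{0} keeps every argument non-negative
  k=0: (−1)^4·185.9032/(48)·0.9036^2·0.4283^4 = +0.106412
d^3_{3,-1}(0.8852) = +0.106412
D = (-0.738021-0.674778i)·(+0.106412)·(+0.749162+0.662387i) = -0.011273-0.105813i

Re=-0.0113 Im=-0.1058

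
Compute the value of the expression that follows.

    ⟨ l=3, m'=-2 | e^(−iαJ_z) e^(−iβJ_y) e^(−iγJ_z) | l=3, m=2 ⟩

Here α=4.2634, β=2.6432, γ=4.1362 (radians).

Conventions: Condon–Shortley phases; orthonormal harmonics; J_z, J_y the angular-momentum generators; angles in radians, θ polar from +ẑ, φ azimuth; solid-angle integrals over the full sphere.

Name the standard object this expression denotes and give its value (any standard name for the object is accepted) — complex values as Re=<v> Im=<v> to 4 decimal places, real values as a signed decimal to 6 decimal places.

This is a Wigner D-matrix element — the rotation-matrix element ⟨l m'| R(α,β,γ) |l m⟩ in the angular-momentum basis.
First d^3_{-2,2}(β=2.6432), then the phase factors e^{-i(-2)α} and e^{-i(2)γ}:
Half-angle: c=0.246625, s=0.969111. N=√(1·120·120·1)=120.000000
Admissible k: 4..5 (factorial args all ≥0)
  k=4: (−1)^0·120.0000/(24)·0.2466^2·0.9691^4 = +0.268249
  k=5: (−1)^1·120.0000/(120)·0.2466^0·0.9691^6 = -0.828402
d^3_{-2,2}(2.6432) = +0.268249 -0.828402 = -0.560152
Attach z-rotation phases: D = e^{-i(-2)(4.2634)}·(-0.560152)·e^{-i(2)(4.1362)} = -0.542123-0.140971i

Wigner D-matrix element, Re=-0.5421 Im=-0.1410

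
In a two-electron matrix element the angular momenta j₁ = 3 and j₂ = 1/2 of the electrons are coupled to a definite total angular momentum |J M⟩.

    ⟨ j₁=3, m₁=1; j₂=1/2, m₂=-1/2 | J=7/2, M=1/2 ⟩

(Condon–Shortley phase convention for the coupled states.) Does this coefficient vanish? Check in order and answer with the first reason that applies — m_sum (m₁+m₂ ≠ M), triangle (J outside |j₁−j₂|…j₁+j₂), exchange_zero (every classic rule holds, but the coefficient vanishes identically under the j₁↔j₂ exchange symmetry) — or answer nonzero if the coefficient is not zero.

m-sum: m₁+m₂ = 1+(-1/2) = 1/2, M = 1/2  ✓
triangle: |j₁−j₂| = 5/2 ≤ J = 7/2 ≤ j₁+j₂ = 7/2  ✓
exchange: j₁≠j₂ or m₁≠m₂ — the exchange symmetry imposes no constraint here
value check: CG = +√(3/7) = +0.654654 ≠ 0

nonzero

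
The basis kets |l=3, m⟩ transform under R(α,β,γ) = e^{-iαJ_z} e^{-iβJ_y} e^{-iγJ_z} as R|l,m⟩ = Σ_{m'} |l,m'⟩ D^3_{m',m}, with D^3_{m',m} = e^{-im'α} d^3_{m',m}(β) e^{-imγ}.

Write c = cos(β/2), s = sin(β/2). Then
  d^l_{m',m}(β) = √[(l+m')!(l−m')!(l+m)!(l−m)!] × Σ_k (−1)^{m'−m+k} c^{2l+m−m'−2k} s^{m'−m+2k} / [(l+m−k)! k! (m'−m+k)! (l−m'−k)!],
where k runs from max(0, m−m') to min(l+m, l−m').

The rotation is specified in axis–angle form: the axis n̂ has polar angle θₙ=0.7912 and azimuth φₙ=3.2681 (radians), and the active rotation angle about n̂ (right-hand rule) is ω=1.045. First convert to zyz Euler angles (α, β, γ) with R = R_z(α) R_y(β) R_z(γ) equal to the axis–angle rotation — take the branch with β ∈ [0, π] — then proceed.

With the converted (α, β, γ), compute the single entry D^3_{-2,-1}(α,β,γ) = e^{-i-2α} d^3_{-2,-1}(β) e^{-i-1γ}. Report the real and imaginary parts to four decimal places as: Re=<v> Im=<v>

Axis–angle → zyz. n̂ = (sinθₙcosφₙ, sinθₙsinφₙ, cosθₙ) = (-0.705514, -0.089732, +0.702992), ω = 1.0450.
R = I cosω + sinω [n̂]ₓ + (1−cosω) n̂n̂ᵀ gives
  R = [+0.749830, -0.576502, -0.324653; +0.639569, +0.505913, +0.578796; -0.169431, -0.641637, +0.748061]
β = atan2(√(R₁₃²+R₂₃²), R₃₃) = 0.725661; α = atan2(R₂₃, R₁₃) mod 2π = 2.081979; γ = atan2(R₃₂, −R₃₁) mod 2π = 4.970557
First d^3_{-2,-1}(β=0.7257), then the phase factors e^{-i(-2)α} and e^{-i(-1)γ}:
With c≡cos(β/2)=0.934896 and s≡sin(β/2)=0.354922, N=[1·120·2·24]^{1/2}=75.894664
k: max(0,(-1)−(-2))=1 … min(3+(-1),3−(-2))=2
  k=1: (−1)^0·75.8947/(24)·0.9349^5·0.3549^1 = +0.801584
  k=2: (−1)^1·75.8947/(12)·0.9349^3·0.3549^3 = -0.231056
d^3_{-2,-1}(0.7257) = +0.801584 -0.231056 = +0.570528
D = (-0.521350-0.853343i)·(+0.570528)·(+0.255309-0.966859i) = -0.546662+0.163288i

Re=-0.5467 Im=0.1633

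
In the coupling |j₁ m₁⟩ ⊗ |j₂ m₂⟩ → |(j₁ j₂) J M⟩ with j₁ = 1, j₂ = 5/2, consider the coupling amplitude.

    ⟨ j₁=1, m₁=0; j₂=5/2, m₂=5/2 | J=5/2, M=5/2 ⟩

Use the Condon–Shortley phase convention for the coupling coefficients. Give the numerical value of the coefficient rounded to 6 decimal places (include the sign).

triangle: 1!·1!·4!/7! = 24/5040
(j±m)!: 1!·1!·5!·0!·5!·0! = 14400
prefactor² = (2J+1)·Δ·N² = 2880/7
  k=1: −1/(1!·0!·0!·4!·1!·0!) = -1/24
Σ = -1/24  ⇒  CG² = 2880/7·(-1/24)² = 5/7
CG = −√(5/7) = -0.845154

−√(5/7) ≈ -0.845154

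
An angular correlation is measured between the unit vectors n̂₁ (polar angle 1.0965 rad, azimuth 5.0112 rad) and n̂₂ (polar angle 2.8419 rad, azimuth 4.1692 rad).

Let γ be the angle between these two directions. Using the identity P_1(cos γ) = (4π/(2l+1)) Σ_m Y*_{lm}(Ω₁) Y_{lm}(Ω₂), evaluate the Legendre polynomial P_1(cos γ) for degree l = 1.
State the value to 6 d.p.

-0.261446

Addition theorem: P_1(cos γ) = (4π/3) Σ_m Y*_{lm}(Ω₁) Y_{lm}(Ω₂), m = −1…1:
  m=-1: Y*=0.09048 - 0.29374j  Y=-0.05272 + 0.08732j  product 0.02088 + 0.02339j
  m=+0: Y*=0.22315 + 0.00000j  Y=-0.46682 + 0.00000j  product -0.10417 + 0.00000j
  m=+1: Y*=-0.09048 - 0.29374j  Y=0.05272 + 0.08732j  product 0.02088 - 0.02339j
Σ over m = -0.06242 + 0.00000j; ×(4π/3) → -0.26145 + 0.00000j. Real part: -0.261446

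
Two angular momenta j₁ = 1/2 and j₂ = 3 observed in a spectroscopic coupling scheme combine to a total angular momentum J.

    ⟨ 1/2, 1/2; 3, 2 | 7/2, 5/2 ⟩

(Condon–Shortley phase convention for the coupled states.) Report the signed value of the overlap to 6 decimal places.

+0.925820  (= +√(6/7))

triangle: 0!*1!*6!/8! = 720/40320
(j±m)!: 1!*0!*5!*1!*6!*1! = 86400
prefactor² = (2J+1)*Δ*N² = 86400/7
  k=0: +1/(0!*0!*0!*5!*1!*1!) = 1/120
Σ = 1/120  ⇒  CG² = 86400/7*(1/120)² = 6/7
CG = +√(6/7) = +0.925820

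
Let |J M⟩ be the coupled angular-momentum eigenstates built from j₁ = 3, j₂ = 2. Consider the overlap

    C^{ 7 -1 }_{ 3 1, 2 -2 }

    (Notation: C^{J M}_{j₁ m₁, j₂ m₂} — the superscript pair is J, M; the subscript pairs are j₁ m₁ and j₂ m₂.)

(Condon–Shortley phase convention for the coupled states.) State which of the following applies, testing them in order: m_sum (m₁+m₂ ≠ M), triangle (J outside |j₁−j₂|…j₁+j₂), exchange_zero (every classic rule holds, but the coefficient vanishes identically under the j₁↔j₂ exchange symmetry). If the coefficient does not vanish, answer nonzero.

m-sum: m₁+m₂ = 1+(-2) = -1, M = -1  ✓
triangle: need |j₁−j₂| ≤ J ≤ j₁+j₂, i.e. J ∈ [1, 5]; J = 7 is outside ✗ ⇒ coefficient is 0

triangle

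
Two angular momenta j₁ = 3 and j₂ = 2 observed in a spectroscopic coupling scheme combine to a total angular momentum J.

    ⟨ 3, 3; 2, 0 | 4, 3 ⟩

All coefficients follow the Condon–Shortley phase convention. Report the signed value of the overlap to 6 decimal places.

triangle: 1!·5!·3!/10! = 720/3628800
(j±m)!: 6!·0!·2!·2!·7!·1! = 14515200
prefactor² = (2J+1)·Δ·N² = 25920
  k=0: +1/(0!·1!·0!·2!·5!·1!) = 1/240
Σ = 1/240  ⇒  CG² = 25920·(1/240)² = 9/20
CG = +√(9/20) = +0.670820

+0.670820  (= +√(9/20))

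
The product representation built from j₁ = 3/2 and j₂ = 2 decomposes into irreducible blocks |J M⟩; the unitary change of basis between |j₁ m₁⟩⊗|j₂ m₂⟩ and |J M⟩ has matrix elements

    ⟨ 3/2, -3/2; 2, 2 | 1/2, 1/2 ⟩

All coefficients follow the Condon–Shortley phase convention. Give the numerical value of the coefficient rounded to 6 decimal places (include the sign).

√[2·3!0!1!/5! · 0!3!4!0!1!0!] = √(72/5)
  +(−1)^3/∏(3,0,0,1,0,0)! = -1/6  (running -1/6)
⟨..|..⟩ = √(72/5)·(-1/6) = -0.632456

−√(2/5) ≈ -0.632456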